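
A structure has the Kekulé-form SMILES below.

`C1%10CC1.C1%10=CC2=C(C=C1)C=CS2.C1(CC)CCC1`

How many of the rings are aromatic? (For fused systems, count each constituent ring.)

The SMILES encodes a three-membered saturated carbon ring; a six-membered carbon ring with three alternating C=C double bonds, fused to a five-membered ring containing one sulfur and two C=C double bonds; a four-membered saturated carbon ring.
The 3-membered ring has only sp³ atoms, so it is not fully conjugated — not aromatic (cyclopropane).
The fused 6/5-membered bicyclic (with one sulfur) is a single π system with 9 sp² atoms and 10 π electrons from ring double bonds plus a heteroatom lone pair. 10 = 4(2)+2, so the system is aromatic and both rings count as aromatic (benzothiophene).
The 4-membered ring has only sp³ atoms, so it is not fully conjugated — not aromatic (cyclobutane).
2 of the 4 rings are aromatic. Total: 2.

2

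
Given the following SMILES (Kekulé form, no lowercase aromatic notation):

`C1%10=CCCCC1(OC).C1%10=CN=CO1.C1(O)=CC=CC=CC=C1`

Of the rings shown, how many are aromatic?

1

The SMILES encodes a six-membered carbon ring with one C=C double bond; a five-membered ring with an oxygen at position 1 and a nitrogen at position 3 (in a C=N bond), with two double bonds; an eight-membered carbon ring with four alternating C=C double bonds.
The 6-membered ring has four sp³ carbons, so it is not fully conjugated — not aromatic (cyclohexene).
The 5-membered ring with one oxygen and one =N– is fully conjugated (every ring atom contributes a p orbital); 2 ring double bonds (4 π electrons) plus a heteroatom lone pair (2) give 6 π electrons. Since 6 = 4n+2 (n=1), it is aromatic (oxazole).
The 8-membered ring has only sp² ring atoms; a planar conformation would have a fully conjugated π system of 8 electrons. But 8 = 4(2), which is 4n not 4n+2, so it is not aromatic (cyclooctatetraene) — cyclooctatetraene distorts into a non-planar tub to avoid antiaromaticity.
1 of the 3 rings is aromatic. Total: 1.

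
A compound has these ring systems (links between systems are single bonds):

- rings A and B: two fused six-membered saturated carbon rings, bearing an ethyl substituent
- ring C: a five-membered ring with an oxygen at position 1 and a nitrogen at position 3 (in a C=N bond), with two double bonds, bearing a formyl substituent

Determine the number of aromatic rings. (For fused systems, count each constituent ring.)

1

Ring A has only sp³ atoms, so it is not fully conjugated — not aromatic (cyclohexane ring).
Ring B has only sp³ atoms, so it is not fully conjugated — not aromatic (cyclohexane ring).
Ring C is planar and fully conjugated; 2 ring double bonds (4 π electrons) plus a heteroatom lone pair (2) give 6 π electrons. 6 = 4(1)+2, so ring C is aromatic (oxazole).
Aromatic: C. Total: 1.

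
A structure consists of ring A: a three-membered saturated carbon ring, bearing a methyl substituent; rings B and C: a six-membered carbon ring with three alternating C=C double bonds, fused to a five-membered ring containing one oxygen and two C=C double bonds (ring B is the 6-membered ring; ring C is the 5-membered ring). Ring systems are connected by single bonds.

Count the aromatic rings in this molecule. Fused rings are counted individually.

2

Ring A has only sp³ atoms, so it is not fully conjugated — not aromatic (cyclopropane).
Rings B and C form a fused bicyclic system (with one oxygen) with 9 sp² atoms and 10 π electrons from ring double bonds plus a heteroatom lone pair. 10 = 4(2)+2, so the system is aromatic and both rings count as aromatic (benzofuran).
Aromatic: B, C. Total: 2.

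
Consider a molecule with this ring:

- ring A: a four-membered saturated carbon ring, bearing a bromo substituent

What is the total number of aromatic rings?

Ring A has only sp³ atoms, so it is not fully conjugated — not aromatic (cyclobutane).

0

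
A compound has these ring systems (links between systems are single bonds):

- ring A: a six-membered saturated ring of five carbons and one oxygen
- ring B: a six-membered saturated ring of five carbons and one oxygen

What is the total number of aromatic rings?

Ring A has only sp³ atoms, so it is not fully conjugated — not aromatic (tetrahydropyran).
Ring B has only sp³ atoms, so it is not fully conjugated — not aromatic (tetrahydropyran).
No ring is aromatic. Total: 0.

0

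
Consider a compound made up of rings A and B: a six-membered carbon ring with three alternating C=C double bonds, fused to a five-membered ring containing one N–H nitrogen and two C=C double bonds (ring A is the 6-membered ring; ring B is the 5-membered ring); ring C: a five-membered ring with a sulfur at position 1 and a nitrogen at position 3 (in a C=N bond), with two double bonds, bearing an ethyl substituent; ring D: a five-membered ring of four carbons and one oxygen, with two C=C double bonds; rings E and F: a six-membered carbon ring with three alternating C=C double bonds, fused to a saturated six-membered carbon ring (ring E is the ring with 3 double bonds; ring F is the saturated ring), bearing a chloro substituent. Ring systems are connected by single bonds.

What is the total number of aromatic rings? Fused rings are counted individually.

5

Rings A and B form a fused bicyclic system (with one N–H) with 9 sp² atoms and 10 π electrons from ring double bonds plus a heteroatom lone pair. 10 = 4(2)+2, so the system is aromatic and both rings count as aromatic (indole).
Ring C is fully conjugated (every ring atom contributes a p orbital); 2 ring double bonds (4 π electrons) plus a heteroatom lone pair (2) give 6 π electrons. Since 6 = 4n+2 (n=1), ring C is aromatic (thiazole).
Ring D has a continuous p-orbital overlap around the ring; 2 ring double bonds (4 π electrons) plus a heteroatom lone pair (2) give 6 π electrons. That satisfies 4n+2 with n=1, so ring D is aromatic (furan).
Ring E is fully conjugated (every ring atom contributes a p orbital); 3 ring double bonds give 6 π electrons. 6 = 4(1)+2, so ring E is aromatic (benzene ring).
Ring F has four sp³ carbons, so it is not fully conjugated — not aromatic (cyclohexane ring).
Aromatic: A, B, C, D, E. Total: 5.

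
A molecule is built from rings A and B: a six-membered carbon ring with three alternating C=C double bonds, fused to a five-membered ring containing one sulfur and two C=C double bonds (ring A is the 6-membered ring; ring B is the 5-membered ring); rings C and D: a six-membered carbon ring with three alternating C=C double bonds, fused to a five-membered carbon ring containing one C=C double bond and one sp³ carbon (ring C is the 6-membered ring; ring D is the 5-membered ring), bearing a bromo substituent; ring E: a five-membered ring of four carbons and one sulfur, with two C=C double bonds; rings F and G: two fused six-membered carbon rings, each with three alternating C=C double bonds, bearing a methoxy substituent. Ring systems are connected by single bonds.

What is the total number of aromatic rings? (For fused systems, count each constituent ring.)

Rings A and B form a fused bicyclic system (with one sulfur) with 9 sp² atoms and 10 π electrons from ring double bonds plus a heteroatom lone pair. 10 = 4(2)+2, so the system is aromatic and both rings count as aromatic (benzothiophene).
Ring C has a continuous p-orbital overlap around the ring; 3 ring double bonds give 6 π electrons. 6 = 4(1)+2, so ring C is aromatic (benzene ring).
Ring D has one sp³ carbon, so it is not fully conjugated — not aromatic (cyclopentene ring).
Ring E is planar and fully conjugated; 2 ring double bonds (4 π electrons) plus a heteroatom lone pair (2) give 6 π electrons. That satisfies 4n+2 with n=1, so ring E is aromatic (thiophene).
Rings F and G form a fused bicyclic system with 10 sp² atoms and 10 π electrons from ring double bonds. 10 = 4(2)+2, so the system is aromatic and both rings count as aromatic (naphthalene).
Aromatic: A, B, C, E, F, G. Total: 6.

6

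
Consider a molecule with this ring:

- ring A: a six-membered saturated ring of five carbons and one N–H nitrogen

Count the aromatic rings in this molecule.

Ring A has only sp³ atoms, so it is not fully conjugated — not aromatic (piperidine).

0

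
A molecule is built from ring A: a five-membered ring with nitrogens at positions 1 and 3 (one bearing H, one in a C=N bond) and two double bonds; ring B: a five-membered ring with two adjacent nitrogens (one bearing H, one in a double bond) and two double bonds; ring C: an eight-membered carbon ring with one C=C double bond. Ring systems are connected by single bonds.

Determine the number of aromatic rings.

2

Ring A has a continuous p-orbital overlap around the ring; 2 ring double bonds (4 π electrons) plus a heteroatom lone pair (2) give 6 π electrons. Since 6 = 4n+2 (n=1), ring A is aromatic (imidazole).
Ring B has a continuous p-orbital overlap around the ring; 2 ring double bonds (4 π electrons) plus a heteroatom lone pair (2) give 6 π electrons. 6 = 4(1)+2, so ring B is aromatic (pyrazole).
Ring C has six sp³ carbons, so it is not fully conjugated — not aromatic (cyclooctene).
Aromatic: A, B. Total: 2.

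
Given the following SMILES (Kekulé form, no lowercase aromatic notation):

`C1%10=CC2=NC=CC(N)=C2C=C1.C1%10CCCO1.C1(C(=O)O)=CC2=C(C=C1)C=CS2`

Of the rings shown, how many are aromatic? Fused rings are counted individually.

4

The SMILES encodes two fused six-membered rings, each with three alternating double bonds; one ring is all carbon and the other has one ring nitrogen; a five-membered saturated ring of four carbons and one oxygen; a six-membered carbon ring with three alternating C=C double bonds, fused to a five-membered ring containing one sulfur and two C=C double bonds.
The fused 6/6-membered bicyclic (with one nitrogen) is a single π system with 10 sp² atoms and 10 π electrons from ring double bonds. 10 = 4(2)+2, so the system is aromatic and both rings count as aromatic (quinoline).
The 5-membered ring with one oxygen has only sp³ atoms, so it is not fully conjugated — not aromatic (tetrahydrofuran).
The fused 6/5-membered bicyclic (with one sulfur) is a single π system with 9 sp² atoms and 10 π electrons from ring double bonds plus a heteroatom lone pair. 10 = 4(2)+2, so the system is aromatic and both rings count as aromatic (benzothiophene).
4 of the 5 rings are aromatic. Total: 4.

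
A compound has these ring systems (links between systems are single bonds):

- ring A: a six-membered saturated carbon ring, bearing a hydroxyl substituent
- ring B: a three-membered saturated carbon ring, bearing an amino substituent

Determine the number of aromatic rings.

Ring A has only sp³ atoms, so it is not fully conjugated — not aromatic (cyclohexane).
Ring B has only sp³ atoms, so it is not fully conjugated — not aromatic (cyclopropane).
No ring is aromatic. Total: 0.

0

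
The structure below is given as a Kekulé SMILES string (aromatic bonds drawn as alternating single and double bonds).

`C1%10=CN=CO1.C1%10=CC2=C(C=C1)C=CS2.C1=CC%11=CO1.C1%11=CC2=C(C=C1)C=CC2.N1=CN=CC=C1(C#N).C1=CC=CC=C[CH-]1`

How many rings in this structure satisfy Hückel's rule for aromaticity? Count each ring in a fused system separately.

The SMILES encodes a five-membered ring with an oxygen at position 1 and a nitrogen at position 3 (in a C=N bond), with two double bonds; a six-membered carbon ring with three alternating C=C double bonds, fused to a five-membered ring containing one sulfur and two C=C double bonds; a five-membered ring of four carbons and one oxygen, with two C=C double bonds; a six-membered carbon ring with three alternating C=C double bonds, fused to a five-membered carbon ring containing one C=C double bond and one sp³ carbon; a six-membered ring with nitrogens at positions 1 and 3 and three alternating double bonds; a seven-membered all-carbon ring bearing a negative charge on one carbon, with three C=C double bonds.
The 5-membered ring with one oxygen and one =N– is planar and fully conjugated; 2 ring double bonds (4 π electrons) plus a heteroatom lone pair (2) give 6 π electrons. That satisfies 4n+2 with n=1, so it is aromatic (oxazole).
The fused 6/5-membered bicyclic (with one sulfur) is a single π system with 9 sp² atoms and 10 π electrons from ring double bonds plus a heteroatom lone pair. 10 = 4(2)+2, so the system is aromatic and both rings count as aromatic (benzothiophene).
The 5-membered ring with one oxygen is planar and fully conjugated; 2 ring double bonds (4 π electrons) plus a heteroatom lone pair (2) give 6 π electrons. Since 6 = 4n+2 (n=1), it is aromatic (furan).
The 6-membered ring is fully conjugated (every ring atom contributes a p orbital); 3 ring double bonds give 6 π electrons. 6 = 4(1)+2, so it is aromatic (benzene ring).
The 5-membered ring has one sp³ carbon, so it is not fully conjugated — not aromatic (cyclopentene ring).
The 6-membered ring with two nitrogens (1,3) is fully conjugated (every ring atom contributes a p orbital); 3 ring double bonds give 6 π electrons. That satisfies 4n+2 with n=1, so it is aromatic (pyrimidine).
The 7-membered ring has only sp² ring atoms; a planar conformation would have a fully conjugated π system of 8 electrons. But 8 = 4(2), which is 4n not 4n+2, so it is not aromatic (cycloheptatrienyl anion).
6 of the 8 rings are aromatic. Total: 6.

6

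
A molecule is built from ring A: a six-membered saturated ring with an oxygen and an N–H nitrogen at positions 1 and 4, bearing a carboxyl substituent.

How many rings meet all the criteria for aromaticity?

0

Ring A has only sp³ atoms, so it is not fully conjugated — not aromatic (morpholine).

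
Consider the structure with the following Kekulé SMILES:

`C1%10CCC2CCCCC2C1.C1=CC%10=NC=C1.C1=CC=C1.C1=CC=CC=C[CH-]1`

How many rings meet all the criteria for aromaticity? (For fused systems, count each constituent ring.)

The SMILES encodes two fused six-membered saturated carbon rings; a six-membered ring of five carbons and one nitrogen with three alternating double bonds; a four-membered carbon ring with two alternating C=C double bonds; a seven-membered all-carbon ring bearing a negative charge on one carbon, with three C=C double bonds.
The 6-membered ring has only sp³ atoms, so it is not fully conjugated — not aromatic (cyclohexane ring).
The second 6-membered ring has only sp³ atoms, so it is not fully conjugated — not aromatic (cyclohexane ring).
The 6-membered ring with one nitrogen is fully conjugated (every ring atom contributes a p orbital); 3 ring double bonds give 6 π electrons. Since 6 = 4n+2 (n=1), it is aromatic (pyridine).
The 4-membered ring has only sp² ring atoms; a planar conformation would have a fully conjugated π system of 4 electrons. But 4 = 4(1), which is 4n not 4n+2, so it is not aromatic (cyclobutadiene) — cyclobutadiene is antiaromatic and distorts to a rectangle.
The 7-membered ring has only sp² ring atoms; a planar conformation would have a fully conjugated π system of 8 electrons. But 8 = 4(2), which is 4n not 4n+2, so it is not aromatic (cycloheptatrienyl anion).
1 of the 5 rings is aromatic. Total: 1.

1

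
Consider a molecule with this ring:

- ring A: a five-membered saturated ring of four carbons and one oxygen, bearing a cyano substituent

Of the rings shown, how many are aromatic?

0

Ring A has only sp³ atoms, so it is not fully conjugated — not aromatic (tetrahydrofuran).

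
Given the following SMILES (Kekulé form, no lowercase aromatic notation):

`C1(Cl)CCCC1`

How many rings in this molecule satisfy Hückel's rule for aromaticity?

0

The SMILES encodes a five-membered saturated carbon ring.
The 5-membered ring has only sp³ atoms, so it is not fully conjugated — not aromatic (cyclopentane).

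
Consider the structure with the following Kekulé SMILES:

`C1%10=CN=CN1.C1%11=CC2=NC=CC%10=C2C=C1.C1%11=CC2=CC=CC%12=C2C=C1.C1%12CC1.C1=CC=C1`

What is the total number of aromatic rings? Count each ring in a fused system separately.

The SMILES encodes a five-membered ring with nitrogens at positions 1 and 3 (one bearing H, one in a C=N bond) and two double bonds; two fused six-membered rings, each with three alternating double bonds; one ring is all carbon and the other has one ring nitrogen; two fused six-membered carbon rings, each with three alternating C=C double bonds; a three-membered saturated carbon ring; a four-membered carbon ring with two alternating C=C double bonds.
The 5-membered ring with two nitrogens (one N–H, one =N–) has a continuous p-orbital overlap around the ring; 2 ring double bonds (4 π electrons) plus a heteroatom lone pair (2) give 6 π electrons. Since 6 = 4n+2 (n=1), it is aromatic (imidazole).
The fused 6/6-membered bicyclic (with one nitrogen) is a single π system with 10 sp² atoms and 10 π electrons from ring double bonds. 10 = 4(2)+2, so the system is aromatic and both rings count as aromatic (quinoline).
The fused 6/6-membered bicyclic is a single π system with 10 sp² atoms and 10 π electrons from ring double bonds. 10 = 4(2)+2, so the system is aromatic and both rings count as aromatic (naphthalene).
The 3-membered ring has only sp³ atoms, so it is not fully conjugated — not aromatic (cyclopropane).
The 4-membered ring has only sp² ring atoms; a planar conformation would have a fully conjugated π system of 4 electrons. But 4 = 4(1), which is 4n not 4n+2, so it is not aromatic (cyclobutadiene) — cyclobutadiene is antiaromatic and distorts to a rectangle.
5 of the 7 rings are aromatic. Total: 5.

5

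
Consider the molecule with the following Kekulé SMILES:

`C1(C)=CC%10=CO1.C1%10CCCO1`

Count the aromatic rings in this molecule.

The SMILES encodes a five-membered ring of four carbons and one oxygen, with two C=C double bonds; a five-membered saturated ring of four carbons and one oxygen.
The 5-membered ring with one oxygen has a continuous p-orbital overlap around the ring; 2 ring double bonds (4 π electrons) plus a heteroatom lone pair (2) give 6 π electrons. That satisfies 4n+2 with n=1, so it is aromatic (furan).
The second 5-membered ring with one oxygen has only sp³ atoms, so it is not fully conjugated — not aromatic (tetrahydrofuran).
1 of the 2 rings is aromatic. Total: 1.

1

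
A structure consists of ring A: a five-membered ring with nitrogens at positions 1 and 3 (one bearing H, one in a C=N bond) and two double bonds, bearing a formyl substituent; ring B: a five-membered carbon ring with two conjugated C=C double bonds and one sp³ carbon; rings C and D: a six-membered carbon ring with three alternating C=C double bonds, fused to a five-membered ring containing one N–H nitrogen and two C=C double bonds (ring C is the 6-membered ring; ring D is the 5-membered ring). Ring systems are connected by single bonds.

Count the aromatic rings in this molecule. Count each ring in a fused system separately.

Ring A has a continuous p-orbital overlap around the ring; 2 ring double bonds (4 π electrons) plus a heteroatom lone pair (2) give 6 π electrons. Since 6 = 4n+2 (n=1), ring A is aromatic (imidazole).
Ring B has one sp³ carbon, so it is not fully conjugated — not aromatic (cyclopentadiene).
Rings C and D form a fused bicyclic system (with one N–H) with 9 sp² atoms and 10 π electrons from ring double bonds plus a heteroatom lone pair. 10 = 4(2)+2, so the system is aromatic and both rings count as aromatic (indole).
Aromatic: A, C, D. Total: 3.

3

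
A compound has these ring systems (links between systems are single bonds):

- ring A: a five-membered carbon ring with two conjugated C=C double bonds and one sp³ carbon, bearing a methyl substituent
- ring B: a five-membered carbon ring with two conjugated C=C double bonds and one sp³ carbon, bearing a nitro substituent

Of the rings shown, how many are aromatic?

0

Ring A has one sp³ carbon, so it is not fully conjugated — not aromatic (cyclopentadiene).
Ring B has one sp³ carbon, so it is not fully conjugated — not aromatic (cyclopentadiene).
No ring is aromatic. Total: 0.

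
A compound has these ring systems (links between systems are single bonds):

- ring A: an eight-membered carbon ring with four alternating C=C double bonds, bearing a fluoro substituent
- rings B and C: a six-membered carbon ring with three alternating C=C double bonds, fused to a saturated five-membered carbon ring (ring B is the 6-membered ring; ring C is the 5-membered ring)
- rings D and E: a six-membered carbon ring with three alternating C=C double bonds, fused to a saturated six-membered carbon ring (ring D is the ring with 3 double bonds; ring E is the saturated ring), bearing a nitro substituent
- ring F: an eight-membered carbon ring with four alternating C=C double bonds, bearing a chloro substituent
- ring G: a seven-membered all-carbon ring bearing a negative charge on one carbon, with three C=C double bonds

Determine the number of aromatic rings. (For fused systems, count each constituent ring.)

2

Ring A has only sp² ring atoms; a planar conformation would have a fully conjugated π system of 8 electrons. But 8 = 4(2), which is 4n not 4n+2, so ring A is not aromatic (cyclooctatetraene) — cyclooctatetraene distorts into a non-planar tub to avoid antiaromaticity.
Ring B is fully conjugated (every ring atom contributes a p orbital); 3 ring double bonds give 6 π electrons. Since 6 = 4n+2 (n=1), ring B is aromatic (benzene ring).
Ring C has three sp³ carbons, so it is not fully conjugated — not aromatic (cyclopentane ring).
Ring D is fully conjugated (every ring atom contributes a p orbital); 3 ring double bonds give 6 π electrons. That satisfies 4n+2 with n=1, so ring D is aromatic (benzene ring).
Ring E has four sp³ carbons, so it is not fully conjugated — not aromatic (cyclohexane ring).
Ring F has only sp² ring atoms; a planar conformation would have a fully conjugated π system of 8 electrons. But 8 = 4(2), which is 4n not 4n+2, so ring F is not aromatic (cyclooctatetraene) — cyclooctatetraene distorts into a non-planar tub to avoid antiaromaticity.
Ring G has only sp² ring atoms; a planar conformation would have a fully conjugated π system of 8 electrons. But 8 = 4(2), which is 4n not 4n+2, so ring G is not aromatic (cycloheptatrienyl anion).
Aromatic: B, D. Total: 2.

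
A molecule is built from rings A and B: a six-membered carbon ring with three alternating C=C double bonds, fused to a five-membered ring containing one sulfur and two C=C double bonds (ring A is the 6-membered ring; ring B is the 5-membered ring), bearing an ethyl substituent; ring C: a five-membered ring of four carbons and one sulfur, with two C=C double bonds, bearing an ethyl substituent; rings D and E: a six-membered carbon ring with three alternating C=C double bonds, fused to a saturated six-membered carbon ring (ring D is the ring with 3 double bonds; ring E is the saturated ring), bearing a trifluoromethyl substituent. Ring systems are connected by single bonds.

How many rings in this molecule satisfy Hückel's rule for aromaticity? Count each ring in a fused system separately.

4

Rings A and B form a fused bicyclic system (with one sulfur) with 9 sp² atoms and 10 π electrons from ring double bonds plus a heteroatom lone pair. 10 = 4(2)+2, so the system is aromatic and both rings count as aromatic (benzothiophene).
Ring C has a continuous p-orbital overlap around the ring; 2 ring double bonds (4 π electrons) plus a heteroatom lone pair (2) give 6 π electrons. 6 = 4(1)+2, so ring C is aromatic (thiophene).
Ring D is fully conjugated (every ring atom contributes a p orbital); 3 ring double bonds give 6 π electrons. 6 = 4(1)+2, so ring D is aromatic (benzene ring).
Ring E has four sp³ carbons, so it is not fully conjugated — not aromatic (cyclohexane ring).
Aromatic: A, B, C, D. Total: 4.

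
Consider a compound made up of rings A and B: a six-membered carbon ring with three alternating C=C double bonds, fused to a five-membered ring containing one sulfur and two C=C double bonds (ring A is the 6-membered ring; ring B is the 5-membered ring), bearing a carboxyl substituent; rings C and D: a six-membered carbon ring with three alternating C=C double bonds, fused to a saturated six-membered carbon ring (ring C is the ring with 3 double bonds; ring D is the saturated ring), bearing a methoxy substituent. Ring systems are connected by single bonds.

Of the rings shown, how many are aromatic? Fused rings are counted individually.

Rings A and B form a fused bicyclic system (with one sulfur) with 9 sp² atoms and 10 π electrons from ring double bonds plus a heteroatom lone pair. 10 = 4(2)+2, so the system is aromatic and both rings count as aromatic (benzothiophene).
Ring C is fully conjugated (every ring atom contributes a p orbital); 3 ring double bonds give 6 π electrons. 6 = 4(1)+2, so ring C is aromatic (benzene ring).
Ring D has four sp³ carbons, so it is not fully conjugated — not aromatic (cyclohexane ring).
Aromatic: A, B, C. Total: 3.

3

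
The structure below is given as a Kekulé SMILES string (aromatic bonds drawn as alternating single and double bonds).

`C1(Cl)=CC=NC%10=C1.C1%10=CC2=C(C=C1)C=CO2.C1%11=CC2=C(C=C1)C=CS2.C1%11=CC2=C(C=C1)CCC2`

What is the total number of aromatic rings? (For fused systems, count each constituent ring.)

6

The SMILES encodes a six-membered ring of five carbons and one nitrogen with three alternating double bonds; a six-membered carbon ring with three alternating C=C double bonds, fused to a five-membered ring containing one oxygen and two C=C double bonds; a six-membered carbon ring with three alternating C=C double bonds, fused to a five-membered ring containing one sulfur and two C=C double bonds; a six-membered carbon ring with three alternating C=C double bonds, fused to a saturated five-membered carbon ring.
The 6-membered ring with one nitrogen has a continuous p-orbital overlap around the ring; 3 ring double bonds give 6 π electrons. Since 6 = 4n+2 (n=1), it is aromatic (pyridine).
The fused 6/5-membered bicyclic (with one oxygen) is a single π system with 9 sp² atoms and 10 π electrons from ring double bonds plus a heteroatom lone pair. 10 = 4(2)+2, so the system is aromatic and both rings count as aromatic (benzofuran).
The fused 6/5-membered bicyclic (with one sulfur) is a single π system with 9 sp² atoms and 10 π electrons from ring double bonds plus a heteroatom lone pair. 10 = 4(2)+2, so the system is aromatic and both rings count as aromatic (benzothiophene).
The 6-membered ring is fully conjugated (every ring atom contributes a p orbital); 3 ring double bonds give 6 π electrons. That satisfies 4n+2 with n=1, so it is aromatic (benzene ring).
The 5-membered ring has three sp³ carbons, so it is not fully conjugated — not aromatic (cyclopentane ring).
6 of the 7 rings are aromatic. Total: 6.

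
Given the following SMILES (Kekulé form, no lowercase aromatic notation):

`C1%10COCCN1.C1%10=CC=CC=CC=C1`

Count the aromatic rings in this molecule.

The SMILES encodes a six-membered saturated ring with an oxygen and an N–H nitrogen at positions 1 and 4; an eight-membered carbon ring with four alternating C=C double bonds.
The 6-membered ring with one oxygen and one N–H (1,4) has only sp³ atoms, so it is not fully conjugated — not aromatic (morpholine).
The 8-membered ring has only sp² ring atoms; a planar conformation would have a fully conjugated π system of 8 electrons. But 8 = 4(2), which is 4n not 4n+2, so it is not aromatic (cyclooctatetraene) — cyclooctatetraene distorts into a non-planar tub to avoid antiaromaticity.
None of the rings are aromatic. Total: 0.

0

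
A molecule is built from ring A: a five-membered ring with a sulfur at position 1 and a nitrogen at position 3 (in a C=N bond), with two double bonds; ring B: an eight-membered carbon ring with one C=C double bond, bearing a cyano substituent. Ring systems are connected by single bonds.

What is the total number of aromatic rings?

1

Ring A is planar and fully conjugated; 2 ring double bonds (4 π electrons) plus a heteroatom lone pair (2) give 6 π electrons. 6 = 4(1)+2, so ring A is aromatic (thiazole).
Ring B has six sp³ carbons, so it is not fully conjugated — not aromatic (cyclooctene).
Aromatic: A. Total: 1.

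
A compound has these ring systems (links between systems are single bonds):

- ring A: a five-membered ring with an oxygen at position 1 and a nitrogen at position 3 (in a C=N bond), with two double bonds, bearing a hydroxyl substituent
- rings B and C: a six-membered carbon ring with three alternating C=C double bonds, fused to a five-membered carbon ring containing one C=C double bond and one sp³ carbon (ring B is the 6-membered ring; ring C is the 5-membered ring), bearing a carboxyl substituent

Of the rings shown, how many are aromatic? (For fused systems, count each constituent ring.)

2

Ring A is fully conjugated (every ring atom contributes a p orbital); 2 ring double bonds (4 π electrons) plus a heteroatom lone pair (2) give 6 π electrons. 6 = 4(1)+2, so ring A is aromatic (oxazole).
Ring B is planar and fully conjugated; 3 ring double bonds give 6 π electrons. Since 6 = 4n+2 (n=1), ring B is aromatic (benzene ring).
Ring C has one sp³ carbon, so it is not fully conjugated — not aromatic (cyclopentene ring).
Aromatic: A, B. Total: 2.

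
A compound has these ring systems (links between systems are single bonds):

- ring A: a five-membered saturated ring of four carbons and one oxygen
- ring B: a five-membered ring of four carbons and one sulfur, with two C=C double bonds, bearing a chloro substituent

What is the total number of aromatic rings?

1

Ring A has only sp³ atoms, so it is not fully conjugated — not aromatic (tetrahydrofuran).
Ring B has a continuous p-orbital overlap around the ring; 2 ring double bonds (4 π electrons) plus a heteroatom lone pair (2) give 6 π electrons. That satisfies 4n+2 with n=1, so ring B is aromatic (thiophene).
Aromatic: B. Total: 1.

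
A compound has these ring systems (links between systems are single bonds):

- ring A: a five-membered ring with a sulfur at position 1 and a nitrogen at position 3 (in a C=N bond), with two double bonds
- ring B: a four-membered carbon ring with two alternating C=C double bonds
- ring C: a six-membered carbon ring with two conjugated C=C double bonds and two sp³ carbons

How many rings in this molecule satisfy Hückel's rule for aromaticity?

1

Ring A has a continuous p-orbital overlap around the ring; 2 ring double bonds (4 π electrons) plus a heteroatom lone pair (2) give 6 π electrons. That satisfies 4n+2 with n=1, so ring A is aromatic (thiazole).
Ring B has only sp² ring atoms; a planar conformation would have a fully conjugated π system of 4 electrons. But 4 = 4(1), which is 4n not 4n+2, so ring B is not aromatic (cyclobutadiene) — cyclobutadiene is antiaromatic and distorts to a rectangle.
Ring C has two sp³ carbons, so it is not fully conjugated — not aromatic (1,3-cyclohexadiene).
Aromatic: A. Total: 1.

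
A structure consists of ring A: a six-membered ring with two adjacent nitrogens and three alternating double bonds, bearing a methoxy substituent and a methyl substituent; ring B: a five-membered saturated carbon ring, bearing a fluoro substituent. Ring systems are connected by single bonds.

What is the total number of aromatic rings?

1

Ring A is fully conjugated (every ring atom contributes a p orbital); 3 ring double bonds give 6 π electrons. Since 6 = 4n+2 (n=1), ring A is aromatic (pyridazine).
Ring B has only sp³ atoms, so it is not fully conjugated — not aromatic (cyclopentane).
Aromatic: A. Total: 1.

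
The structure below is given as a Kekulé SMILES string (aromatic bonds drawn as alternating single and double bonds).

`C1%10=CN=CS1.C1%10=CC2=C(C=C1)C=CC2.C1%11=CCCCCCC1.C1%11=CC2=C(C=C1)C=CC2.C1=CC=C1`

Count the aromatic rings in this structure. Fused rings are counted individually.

The SMILES encodes a five-membered ring with a sulfur at position 1 and a nitrogen at position 3 (in a C=N bond), with two double bonds; a six-membered carbon ring with three alternating C=C double bonds, fused to a five-membered carbon ring containing one C=C double bond and one sp³ carbon; an eight-membered carbon ring with one C=C double bond; a six-membered carbon ring with three alternating C=C double bonds, fused to a five-membered carbon ring containing one C=C double bond and one sp³ carbon; a four-membered carbon ring with two alternating C=C double bonds.
The 5-membered ring with one sulfur and one =N– has a continuous p-orbital overlap around the ring; 2 ring double bonds (4 π electrons) plus a heteroatom lone pair (2) give 6 π electrons. 6 = 4(1)+2, so it is aromatic (thiazole).
The 6-membered ring is planar and fully conjugated; 3 ring double bonds give 6 π electrons. 6 = 4(1)+2, so it is aromatic (benzene ring).
The 5-membered ring has one sp³ carbon, so it is not fully conjugated — not aromatic (cyclopentene ring).
The 8-membered ring has six sp³ carbons, so it is not fully conjugated — not aromatic (cyclooctene).
The second 6-membered ring has a continuous p-orbital overlap around the ring; 3 ring double bonds give 6 π electrons. 6 = 4(1)+2, so it is aromatic (benzene ring).
The second 5-membered ring has one sp³ carbon, so it is not fully conjugated — not aromatic (cyclopentene ring).
The 4-membered ring has only sp² ring atoms; a planar conformation would have a fully conjugated π system of 4 electrons. But 4 = 4(1), which is 4n not 4n+2, so it is not aromatic (cyclobutadiene) — cyclobutadiene is antiaromatic and distorts to a rectangle.
3 of the 7 rings are aromatic. Total: 3.

3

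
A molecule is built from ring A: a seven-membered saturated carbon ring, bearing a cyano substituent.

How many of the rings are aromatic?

Ring A has only sp³ atoms, so it is not fully conjugated — not aromatic (cycloheptane).

0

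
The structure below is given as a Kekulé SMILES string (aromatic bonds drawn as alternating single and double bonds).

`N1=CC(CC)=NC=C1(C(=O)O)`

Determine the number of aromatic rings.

1

The SMILES encodes a six-membered ring with nitrogens at positions 1 and 4 and three alternating double bonds.
The 6-membered ring with two nitrogens (1,4) has a continuous p-orbital overlap around the ring; 3 ring double bonds give 6 π electrons. 6 = 4(1)+2, so it is aromatic (pyrazine).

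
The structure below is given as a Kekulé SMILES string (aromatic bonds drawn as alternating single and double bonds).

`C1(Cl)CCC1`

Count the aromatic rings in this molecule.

The SMILES encodes a four-membered saturated carbon ring.
The 4-membered ring has only sp³ atoms, so it is not fully conjugated — not aromatic (cyclobutane).

0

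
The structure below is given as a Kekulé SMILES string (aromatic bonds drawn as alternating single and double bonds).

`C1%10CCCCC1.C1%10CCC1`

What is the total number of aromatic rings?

The SMILES encodes a six-membered saturated carbon ring; a four-membered saturated carbon ring.
The 6-membered ring has only sp³ atoms, so it is not fully conjugated — not aromatic (cyclohexane).
The 4-membered ring has only sp³ atoms, so it is not fully conjugated — not aromatic (cyclobutane).
None of the rings are aromatic. Total: 0.

0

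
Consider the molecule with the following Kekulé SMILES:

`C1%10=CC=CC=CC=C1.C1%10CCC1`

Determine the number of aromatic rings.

0

The SMILES encodes an eight-membered carbon ring with four alternating C=C double bonds; a four-membered saturated carbon ring.
The 8-membered ring has only sp² ring atoms; a planar conformation would have a fully conjugated π system of 8 electrons. But 8 = 4(2), which is 4n not 4n+2, so it is not aromatic (cyclooctatetraene) — cyclooctatetraene distorts into a non-planar tub to avoid antiaromaticity.
The 4-membered ring has only sp³ atoms, so it is not fully conjugated — not aromatic (cyclobutane).
None of the rings are aromatic. Total: 0.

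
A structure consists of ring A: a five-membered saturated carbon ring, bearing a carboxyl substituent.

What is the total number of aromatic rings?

0

Ring A has only sp³ atoms, so it is not fully conjugated — not aromatic (cyclopentane).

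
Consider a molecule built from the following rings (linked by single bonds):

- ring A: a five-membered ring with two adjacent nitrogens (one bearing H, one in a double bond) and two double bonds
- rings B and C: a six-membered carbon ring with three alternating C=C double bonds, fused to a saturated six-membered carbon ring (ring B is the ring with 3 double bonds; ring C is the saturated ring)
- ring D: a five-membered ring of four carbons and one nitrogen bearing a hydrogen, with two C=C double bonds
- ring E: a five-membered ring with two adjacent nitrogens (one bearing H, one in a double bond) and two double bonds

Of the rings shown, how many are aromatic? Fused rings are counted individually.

4

Ring A is fully conjugated (every ring atom contributes a p orbital); 2 ring double bonds (4 π electrons) plus a heteroatom lone pair (2) give 6 π electrons. 6 = 4(1)+2, so ring A is aromatic (pyrazole).
Ring B is fully conjugated (every ring atom contributes a p orbital); 3 ring double bonds give 6 π electrons. That satisfies 4n+2 with n=1, so ring B is aromatic (benzene ring).
Ring C has four sp³ carbons, so it is not fully conjugated — not aromatic (cyclohexane ring).
Ring D has a continuous p-orbital overlap around the ring; 2 ring double bonds (4 π electrons) plus a heteroatom lone pair (2) give 6 π electrons. 6 = 4(1)+2, so ring D is aromatic (pyrrole).
Ring E has a continuous p-orbital overlap around the ring; 2 ring double bonds (4 π electrons) plus a heteroatom lone pair (2) give 6 π electrons. Since 6 = 4n+2 (n=1), ring E is aromatic (pyrazole).
Aromatic: A, B, D, E. Total: 4.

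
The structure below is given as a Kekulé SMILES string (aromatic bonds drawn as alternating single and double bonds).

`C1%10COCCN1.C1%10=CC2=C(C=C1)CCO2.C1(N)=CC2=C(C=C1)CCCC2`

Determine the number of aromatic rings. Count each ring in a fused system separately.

The SMILES encodes a six-membered saturated ring with an oxygen and an N–H nitrogen at positions 1 and 4; a six-membered carbon ring with three alternating C=C double bonds, fused to a five-membered ring containing one oxygen and two sp³ carbons; a six-membered carbon ring with three alternating C=C double bonds, fused to a saturated six-membered carbon ring.
The 6-membered ring with one oxygen and one N–H (1,4) has only sp³ atoms, so it is not fully conjugated — not aromatic (morpholine).
The 6-membered ring is planar and fully conjugated; 3 ring double bonds give 6 π electrons. That satisfies 4n+2 with n=1, so it is aromatic (benzene ring).
The 5-membered ring with one oxygen has two sp³ carbons, so it is not fully conjugated — not aromatic (oxolane ring).
The second 6-membered ring is planar and fully conjugated; 3 ring double bonds give 6 π electrons. Since 6 = 4n+2 (n=1), it is aromatic (benzene ring).
The third 6-membered ring has four sp³ carbons, so it is not fully conjugated — not aromatic (cyclohexane ring).
2 of the 5 rings are aromatic. Total: 2.

2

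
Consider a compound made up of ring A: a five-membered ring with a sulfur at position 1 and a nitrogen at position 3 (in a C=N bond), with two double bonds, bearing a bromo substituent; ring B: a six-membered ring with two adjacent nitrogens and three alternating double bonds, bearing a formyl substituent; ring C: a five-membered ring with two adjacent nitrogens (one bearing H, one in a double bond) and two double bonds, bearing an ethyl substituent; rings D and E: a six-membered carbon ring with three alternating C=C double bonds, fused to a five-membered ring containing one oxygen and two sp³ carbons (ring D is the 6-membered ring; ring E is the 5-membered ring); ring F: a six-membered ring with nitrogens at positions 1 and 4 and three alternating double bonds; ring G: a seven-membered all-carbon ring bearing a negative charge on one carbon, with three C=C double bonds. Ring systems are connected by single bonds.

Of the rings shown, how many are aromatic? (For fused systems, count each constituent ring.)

5

Ring A has a continuous p-orbital overlap around the ring; 2 ring double bonds (4 π electrons) plus a heteroatom lone pair (2) give 6 π electrons. 6 = 4(1)+2, so ring A is aromatic (thiazole).
Ring B is planar and fully conjugated; 3 ring double bonds give 6 π electrons. Since 6 = 4n+2 (n=1), ring B is aromatic (pyridazine).
Ring C is fully conjugated (every ring atom contributes a p orbital); 2 ring double bonds (4 π electrons) plus a heteroatom lone pair (2) give 6 π electrons. Since 6 = 4n+2 (n=1), ring C is aromatic (pyrazole).
Ring D is fully conjugated (every ring atom contributes a p orbital); 3 ring double bonds give 6 π electrons. 6 = 4(1)+2, so ring D is aromatic (benzene ring).
Ring E has two sp³ carbons, so it is not fully conjugated — not aromatic (oxolane ring).
Ring F is fully conjugated (every ring atom contributes a p orbital); 3 ring double bonds give 6 π electrons. 6 = 4(1)+2, so ring F is aromatic (pyrazine).
Ring G has only sp² ring atoms; a planar conformation would have a fully conjugated π system of 8 electrons. But 8 = 4(2), which is 4n not 4n+2, so ring G is not aromatic (cycloheptatrienyl anion).
Aromatic: A, B, C, D, F. Total: 5.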